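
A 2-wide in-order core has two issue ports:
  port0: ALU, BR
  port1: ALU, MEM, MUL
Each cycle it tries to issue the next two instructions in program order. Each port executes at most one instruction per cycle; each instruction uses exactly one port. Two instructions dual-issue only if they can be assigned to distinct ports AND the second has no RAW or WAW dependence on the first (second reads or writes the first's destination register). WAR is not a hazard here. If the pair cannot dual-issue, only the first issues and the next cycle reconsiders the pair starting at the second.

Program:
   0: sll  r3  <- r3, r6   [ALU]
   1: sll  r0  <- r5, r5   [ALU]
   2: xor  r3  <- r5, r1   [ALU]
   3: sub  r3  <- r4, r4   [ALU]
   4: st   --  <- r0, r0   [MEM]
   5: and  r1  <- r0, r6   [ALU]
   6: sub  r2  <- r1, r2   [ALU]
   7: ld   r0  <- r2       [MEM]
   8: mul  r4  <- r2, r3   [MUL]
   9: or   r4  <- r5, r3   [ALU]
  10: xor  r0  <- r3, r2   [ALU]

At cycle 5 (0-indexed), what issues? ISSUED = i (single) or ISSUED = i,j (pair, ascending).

ISSUED = 7

t=0 i0,i1:sll;sll ; pair
t=1 i2:xor ; WAW r3
t=2 i3,i4:sub;st ; pair
t=3 i5:and ; RAW r1
t=4 i6:sub ; RAW r2
t=5 i7:ld ; no-port MEM/MUL
t=6 i8:mul ; WAW r4
t=7 i9,i10:or;xor ; pair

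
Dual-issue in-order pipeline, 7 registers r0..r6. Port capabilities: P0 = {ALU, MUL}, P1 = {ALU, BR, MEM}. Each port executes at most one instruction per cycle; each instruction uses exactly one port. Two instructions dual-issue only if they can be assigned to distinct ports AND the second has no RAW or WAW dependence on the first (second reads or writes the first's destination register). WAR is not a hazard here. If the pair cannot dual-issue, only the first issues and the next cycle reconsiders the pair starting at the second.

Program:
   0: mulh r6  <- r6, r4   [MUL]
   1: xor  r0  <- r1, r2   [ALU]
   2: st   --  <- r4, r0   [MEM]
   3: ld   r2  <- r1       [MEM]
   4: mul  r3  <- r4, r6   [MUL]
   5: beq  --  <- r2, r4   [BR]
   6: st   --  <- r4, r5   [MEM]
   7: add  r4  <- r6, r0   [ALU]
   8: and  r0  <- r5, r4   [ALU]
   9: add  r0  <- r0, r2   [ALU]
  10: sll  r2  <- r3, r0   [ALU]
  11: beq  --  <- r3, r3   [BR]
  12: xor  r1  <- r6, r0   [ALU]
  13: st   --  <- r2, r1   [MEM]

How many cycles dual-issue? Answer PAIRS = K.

c0: i0/i1 mulh.MUL;xor.ALU  pair
c1: i2 st.MEM  no-port MEM/MEM
c2: i3/i4 ld.MEM;mul.MUL  pair
c3: i5 beq.BR  no-port BR/MEM
c4: i6/i7 st.MEM;add.ALU  pair
c5: i8 and.ALU  RAW+WAW r0
c6: i9 add.ALU  RAW r0
c7: i10/i11 sll.ALU;beq.BR  pair
c8: i12 xor.ALU  RAW r1
c9: i13 st.MEM  tail

PAIRS = 4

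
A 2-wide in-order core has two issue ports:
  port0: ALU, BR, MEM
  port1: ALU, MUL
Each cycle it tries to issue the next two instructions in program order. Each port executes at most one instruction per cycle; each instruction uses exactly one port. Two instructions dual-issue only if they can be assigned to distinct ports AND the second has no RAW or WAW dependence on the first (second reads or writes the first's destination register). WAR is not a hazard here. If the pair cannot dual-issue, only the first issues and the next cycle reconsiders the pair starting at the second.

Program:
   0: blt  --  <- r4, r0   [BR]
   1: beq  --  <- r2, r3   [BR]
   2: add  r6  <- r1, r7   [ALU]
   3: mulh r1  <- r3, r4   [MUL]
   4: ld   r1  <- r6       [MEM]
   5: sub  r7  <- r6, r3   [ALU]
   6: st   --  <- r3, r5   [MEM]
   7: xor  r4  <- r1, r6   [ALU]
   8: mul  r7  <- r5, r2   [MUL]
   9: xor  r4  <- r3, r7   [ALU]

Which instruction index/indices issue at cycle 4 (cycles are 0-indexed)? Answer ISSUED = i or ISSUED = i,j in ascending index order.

ISSUED = 6,7

  cy0 -> i0 (blt) no-port BR/BR
  cy1 -> i1+i2 (beq+add) dual
  cy2 -> i3 (mulh) WAW r1
  cy3 -> i4+i5 (ld+sub) dual
  cy4 -> i6+i7 (st+xor) dual
  cy5 -> i8 (mul) RAW r7
  cy6 -> i9 (xor) tail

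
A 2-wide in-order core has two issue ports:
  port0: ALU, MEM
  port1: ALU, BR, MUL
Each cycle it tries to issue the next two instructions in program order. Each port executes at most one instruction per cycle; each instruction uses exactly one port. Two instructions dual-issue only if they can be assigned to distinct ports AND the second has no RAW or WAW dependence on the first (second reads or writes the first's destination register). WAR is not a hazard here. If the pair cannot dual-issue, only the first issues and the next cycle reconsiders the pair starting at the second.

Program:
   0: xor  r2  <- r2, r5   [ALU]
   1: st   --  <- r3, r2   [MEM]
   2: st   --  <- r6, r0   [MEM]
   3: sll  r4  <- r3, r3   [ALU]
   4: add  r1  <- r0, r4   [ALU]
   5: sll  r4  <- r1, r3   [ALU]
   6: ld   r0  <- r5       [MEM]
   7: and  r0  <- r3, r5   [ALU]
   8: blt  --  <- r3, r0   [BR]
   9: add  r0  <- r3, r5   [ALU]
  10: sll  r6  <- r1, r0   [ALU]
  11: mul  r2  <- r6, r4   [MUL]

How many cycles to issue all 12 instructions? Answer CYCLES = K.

CYCLES = 9

#0 head=0: xor.ALU i0 RAW r2
#1 head=1: st.MEM i1 no-port MEM/MEM
#2 head=2: st.MEM;sll.ALU i2/i3 pair
#3 head=4: add.ALU i4 RAW r1
#4 head=5: sll.ALU;ld.MEM i5/i6 pair
#5 head=7: and.ALU i7 RAW r0
#6 head=8: blt.BR;add.ALU i8/i9 pair
#7 head=10: sll.ALU i10 RAW r6
#8 head=11: mul.MUL i11 tail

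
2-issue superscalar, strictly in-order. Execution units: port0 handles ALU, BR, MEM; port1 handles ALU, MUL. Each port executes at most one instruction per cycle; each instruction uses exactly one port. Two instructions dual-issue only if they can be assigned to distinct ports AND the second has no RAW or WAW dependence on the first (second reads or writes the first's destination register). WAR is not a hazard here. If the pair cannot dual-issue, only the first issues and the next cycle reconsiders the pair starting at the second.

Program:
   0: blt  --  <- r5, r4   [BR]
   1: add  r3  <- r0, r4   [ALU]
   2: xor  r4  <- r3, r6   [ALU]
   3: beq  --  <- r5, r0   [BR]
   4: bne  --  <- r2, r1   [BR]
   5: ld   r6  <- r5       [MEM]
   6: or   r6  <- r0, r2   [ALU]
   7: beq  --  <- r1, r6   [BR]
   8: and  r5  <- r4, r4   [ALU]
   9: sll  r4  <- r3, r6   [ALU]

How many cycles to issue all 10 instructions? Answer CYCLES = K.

[0] i0+i1  blt.BR add.ALU  -- dual
[1] i2+i3  xor.ALU beq.BR  -- dual
[2] i4  bne.BR  -- no-port BR/MEM
[3] i5  ld.MEM  -- WAW r6
[4] i6  or.ALU  -- RAW r6
[5] i7+i8  beq.BR and.ALU  -- dual
[6] i9  sll.ALU  -- tail

CYCLES = 7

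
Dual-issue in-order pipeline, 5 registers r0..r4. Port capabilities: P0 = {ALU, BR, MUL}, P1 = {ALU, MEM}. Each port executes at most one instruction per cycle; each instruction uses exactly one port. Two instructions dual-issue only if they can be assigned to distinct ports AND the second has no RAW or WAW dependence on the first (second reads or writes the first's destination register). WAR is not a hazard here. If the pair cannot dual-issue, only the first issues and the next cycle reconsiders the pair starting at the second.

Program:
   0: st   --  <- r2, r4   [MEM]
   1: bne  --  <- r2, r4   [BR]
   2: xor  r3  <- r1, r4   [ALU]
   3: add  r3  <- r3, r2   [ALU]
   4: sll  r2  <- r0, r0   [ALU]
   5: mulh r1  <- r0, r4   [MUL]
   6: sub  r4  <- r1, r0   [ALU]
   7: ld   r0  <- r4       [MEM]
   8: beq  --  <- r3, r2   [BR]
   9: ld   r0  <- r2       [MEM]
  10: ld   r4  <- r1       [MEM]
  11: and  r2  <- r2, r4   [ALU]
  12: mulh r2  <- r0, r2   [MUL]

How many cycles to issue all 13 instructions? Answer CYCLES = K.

CYCLES = 10

  cy0 -> i0+i1 (st+bne) pair
  cy1 -> i2 (xor) RAW+WAW r3
  cy2 -> i3+i4 (add+sll) pair
  cy3 -> i5 (mulh) RAW r1
  cy4 -> i6 (sub) RAW r4
  cy5 -> i7+i8 (ld+beq) pair
  cy6 -> i9 (ld) no-port MEM/MEM
  cy7 -> i10 (ld) RAW r4
  cy8 -> i11 (and) RAW+WAW r2
  cy9 -> i12 (mulh) tail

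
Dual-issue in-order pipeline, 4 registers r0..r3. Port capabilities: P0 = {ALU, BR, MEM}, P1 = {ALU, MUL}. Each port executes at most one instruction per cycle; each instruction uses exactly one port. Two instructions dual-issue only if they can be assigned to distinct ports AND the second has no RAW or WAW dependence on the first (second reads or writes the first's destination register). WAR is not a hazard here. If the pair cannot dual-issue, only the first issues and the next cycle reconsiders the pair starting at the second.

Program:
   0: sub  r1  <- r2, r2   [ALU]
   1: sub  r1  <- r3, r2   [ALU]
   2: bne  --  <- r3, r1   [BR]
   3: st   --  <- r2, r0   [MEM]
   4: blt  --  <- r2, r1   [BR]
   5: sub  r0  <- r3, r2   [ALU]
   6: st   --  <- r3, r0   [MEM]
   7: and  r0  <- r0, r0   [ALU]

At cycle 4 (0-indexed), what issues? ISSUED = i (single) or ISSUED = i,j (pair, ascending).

#0 head=0: sub i0 WAW r1
#1 head=1: sub i1 RAW r1
#2 head=2: bne i2 no-port BR/MEM
#3 head=3: st i3 no-port MEM/BR
#4 head=4: blt sub i4+i5 2-wide
#5 head=6: st and i6+i7 2-wide

ISSUED = 4,5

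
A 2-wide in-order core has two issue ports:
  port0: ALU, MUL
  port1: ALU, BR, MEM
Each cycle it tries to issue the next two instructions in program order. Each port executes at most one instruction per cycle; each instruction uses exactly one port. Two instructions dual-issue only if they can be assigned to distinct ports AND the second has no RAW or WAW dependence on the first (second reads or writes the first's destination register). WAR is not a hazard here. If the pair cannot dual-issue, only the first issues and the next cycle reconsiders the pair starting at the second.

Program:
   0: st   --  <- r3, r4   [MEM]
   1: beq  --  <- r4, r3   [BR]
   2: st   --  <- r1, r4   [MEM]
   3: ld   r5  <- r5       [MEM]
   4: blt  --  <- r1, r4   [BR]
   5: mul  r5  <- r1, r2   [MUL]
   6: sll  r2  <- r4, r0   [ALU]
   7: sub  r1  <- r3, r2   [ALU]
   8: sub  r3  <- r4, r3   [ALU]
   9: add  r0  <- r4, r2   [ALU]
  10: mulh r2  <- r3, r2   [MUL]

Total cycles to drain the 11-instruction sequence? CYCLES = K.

#0 head=0: st i0 no-port MEM/BR
#1 head=1: beq i1 no-port BR/MEM
#2 head=2: st i2 no-port MEM/MEM
#3 head=3: ld i3 no-port MEM/BR
#4 head=4: blt/mul i4&i5 dual
#5 head=6: sll i6 RAW r2
#6 head=7: sub/sub i7&i8 dual
#7 head=9: add/mulh i9&i10 dual

CYCLES = 8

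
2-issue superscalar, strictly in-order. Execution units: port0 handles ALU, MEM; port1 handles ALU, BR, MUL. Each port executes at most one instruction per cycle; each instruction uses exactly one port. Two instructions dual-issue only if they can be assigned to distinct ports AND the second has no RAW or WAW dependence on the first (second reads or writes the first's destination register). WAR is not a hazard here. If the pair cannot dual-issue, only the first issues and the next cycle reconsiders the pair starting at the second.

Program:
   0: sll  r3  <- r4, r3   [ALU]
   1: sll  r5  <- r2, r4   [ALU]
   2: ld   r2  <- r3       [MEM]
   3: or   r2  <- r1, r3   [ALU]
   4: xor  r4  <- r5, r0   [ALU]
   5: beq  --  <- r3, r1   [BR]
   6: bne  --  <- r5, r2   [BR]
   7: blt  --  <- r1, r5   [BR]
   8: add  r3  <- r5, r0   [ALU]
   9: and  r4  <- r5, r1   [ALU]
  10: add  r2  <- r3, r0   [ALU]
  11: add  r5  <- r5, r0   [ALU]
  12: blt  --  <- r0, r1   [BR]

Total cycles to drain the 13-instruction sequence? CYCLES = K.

CYCLES = 8

  cy0 -> i0,i1 (sll.ALU;sll.ALU) pair
  cy1 -> i2 (ld.MEM) WAW r2
  cy2 -> i3,i4 (or.ALU;xor.ALU) pair
  cy3 -> i5 (beq.BR) no-port BR/BR
  cy4 -> i6 (bne.BR) no-port BR/BR
  cy5 -> i7,i8 (blt.BR;add.ALU) pair
  cy6 -> i9,i10 (and.ALU;add.ALU) pair
  cy7 -> i11,i12 (add.ALU;blt.BR) pair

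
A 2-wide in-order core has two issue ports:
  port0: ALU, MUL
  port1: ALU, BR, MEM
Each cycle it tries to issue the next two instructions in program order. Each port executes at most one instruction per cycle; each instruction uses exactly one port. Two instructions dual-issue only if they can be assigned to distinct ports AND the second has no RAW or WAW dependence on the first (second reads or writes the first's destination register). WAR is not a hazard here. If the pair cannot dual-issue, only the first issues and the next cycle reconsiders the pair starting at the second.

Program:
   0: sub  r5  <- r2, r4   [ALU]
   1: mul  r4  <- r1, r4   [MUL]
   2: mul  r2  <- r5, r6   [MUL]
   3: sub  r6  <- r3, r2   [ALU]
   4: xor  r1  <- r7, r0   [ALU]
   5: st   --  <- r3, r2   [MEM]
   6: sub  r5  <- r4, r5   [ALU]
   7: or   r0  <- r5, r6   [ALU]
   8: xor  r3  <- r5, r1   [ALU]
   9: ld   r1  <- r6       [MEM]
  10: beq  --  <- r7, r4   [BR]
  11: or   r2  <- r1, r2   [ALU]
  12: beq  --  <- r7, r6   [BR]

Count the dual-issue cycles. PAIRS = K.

0. sub/mul @i0+i1  | dual
1. mul @i2  | RAW r2
2. sub/xor @i3+i4  | dual
3. st/sub @i5+i6  | dual
4. or/xor @i7+i8  | dual
5. ld @i9  | no-port MEM/BR
6. beq/or @i10+i11  | dual
7. beq @i12  | tail

PAIRS = 5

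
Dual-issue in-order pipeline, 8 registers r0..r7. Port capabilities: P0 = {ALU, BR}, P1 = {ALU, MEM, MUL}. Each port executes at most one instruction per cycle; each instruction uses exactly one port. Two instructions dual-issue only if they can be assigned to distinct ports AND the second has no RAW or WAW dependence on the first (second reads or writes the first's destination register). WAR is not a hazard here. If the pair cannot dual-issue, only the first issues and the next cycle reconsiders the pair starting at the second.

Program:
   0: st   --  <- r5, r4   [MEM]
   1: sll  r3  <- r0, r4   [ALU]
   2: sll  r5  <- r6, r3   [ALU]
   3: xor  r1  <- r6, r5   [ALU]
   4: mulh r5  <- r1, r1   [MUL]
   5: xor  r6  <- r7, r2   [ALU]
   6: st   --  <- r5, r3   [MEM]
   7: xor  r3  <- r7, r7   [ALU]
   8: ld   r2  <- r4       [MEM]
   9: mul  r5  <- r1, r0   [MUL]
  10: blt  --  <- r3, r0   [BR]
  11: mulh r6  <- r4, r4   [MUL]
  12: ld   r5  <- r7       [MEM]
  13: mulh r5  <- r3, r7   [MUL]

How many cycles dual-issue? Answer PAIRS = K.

  cy0 -> i0/i1 (st.MEM/sll.ALU) 2-wide
  cy1 -> i2 (sll.ALU) RAW r5
  cy2 -> i3 (xor.ALU) RAW r1
  cy3 -> i4/i5 (mulh.MUL/xor.ALU) 2-wide
  cy4 -> i6/i7 (st.MEM/xor.ALU) 2-wide
  cy5 -> i8 (ld.MEM) no-port MEM/MUL
  cy6 -> i9/i10 (mul.MUL/blt.BR) 2-wide
  cy7 -> i11 (mulh.MUL) no-port MUL/MEM
  cy8 -> i12 (ld.MEM) no-port MEM/MUL
  cy9 -> i13 (mulh.MUL) tail

PAIRS = 4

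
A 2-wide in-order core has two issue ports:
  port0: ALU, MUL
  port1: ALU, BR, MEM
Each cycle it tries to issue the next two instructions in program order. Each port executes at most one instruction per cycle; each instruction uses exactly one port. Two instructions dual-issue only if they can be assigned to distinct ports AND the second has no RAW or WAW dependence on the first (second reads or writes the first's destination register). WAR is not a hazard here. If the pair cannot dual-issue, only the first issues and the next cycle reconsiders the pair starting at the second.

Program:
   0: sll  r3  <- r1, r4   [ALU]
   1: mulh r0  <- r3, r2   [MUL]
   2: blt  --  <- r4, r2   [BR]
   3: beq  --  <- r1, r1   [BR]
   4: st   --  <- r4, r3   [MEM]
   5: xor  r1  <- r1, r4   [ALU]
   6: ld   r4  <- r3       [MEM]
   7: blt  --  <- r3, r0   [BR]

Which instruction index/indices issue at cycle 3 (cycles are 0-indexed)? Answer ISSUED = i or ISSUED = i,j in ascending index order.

ISSUED = 4,5

t=0 i0:sll.ALU ; RAW r3
t=1 i1&i2:mulh.MUL+blt.BR ; 2-wide
t=2 i3:beq.BR ; no-port BR/MEM
t=3 i4&i5:st.MEM+xor.ALU ; 2-wide
t=4 i6:ld.MEM ; no-port MEM/BR
t=5 i7:blt.BR ; tail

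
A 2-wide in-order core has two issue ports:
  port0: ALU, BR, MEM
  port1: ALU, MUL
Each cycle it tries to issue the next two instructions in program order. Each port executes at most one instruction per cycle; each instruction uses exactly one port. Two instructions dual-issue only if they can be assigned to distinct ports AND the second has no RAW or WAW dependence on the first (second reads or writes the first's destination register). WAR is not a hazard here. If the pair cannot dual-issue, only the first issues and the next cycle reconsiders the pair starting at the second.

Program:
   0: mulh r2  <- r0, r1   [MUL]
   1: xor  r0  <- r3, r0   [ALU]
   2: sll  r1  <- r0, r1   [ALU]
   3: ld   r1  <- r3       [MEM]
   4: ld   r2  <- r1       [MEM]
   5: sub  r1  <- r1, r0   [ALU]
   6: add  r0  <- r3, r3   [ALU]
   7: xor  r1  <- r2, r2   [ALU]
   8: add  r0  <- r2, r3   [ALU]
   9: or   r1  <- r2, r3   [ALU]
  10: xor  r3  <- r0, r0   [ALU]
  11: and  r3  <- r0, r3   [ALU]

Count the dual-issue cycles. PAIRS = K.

PAIRS = 4

0. mulh.MUL+xor.ALU @i0&i1  | pair
1. sll.ALU @i2  | WAW r1
2. ld.MEM @i3  | no-port MEM/MEM
3. ld.MEM+sub.ALU @i4&i5  | pair
4. add.ALU+xor.ALU @i6&i7  | pair
5. add.ALU+or.ALU @i8&i9  | pair
6. xor.ALU @i10  | RAW+WAW r3
7. and.ALU @i11  | tail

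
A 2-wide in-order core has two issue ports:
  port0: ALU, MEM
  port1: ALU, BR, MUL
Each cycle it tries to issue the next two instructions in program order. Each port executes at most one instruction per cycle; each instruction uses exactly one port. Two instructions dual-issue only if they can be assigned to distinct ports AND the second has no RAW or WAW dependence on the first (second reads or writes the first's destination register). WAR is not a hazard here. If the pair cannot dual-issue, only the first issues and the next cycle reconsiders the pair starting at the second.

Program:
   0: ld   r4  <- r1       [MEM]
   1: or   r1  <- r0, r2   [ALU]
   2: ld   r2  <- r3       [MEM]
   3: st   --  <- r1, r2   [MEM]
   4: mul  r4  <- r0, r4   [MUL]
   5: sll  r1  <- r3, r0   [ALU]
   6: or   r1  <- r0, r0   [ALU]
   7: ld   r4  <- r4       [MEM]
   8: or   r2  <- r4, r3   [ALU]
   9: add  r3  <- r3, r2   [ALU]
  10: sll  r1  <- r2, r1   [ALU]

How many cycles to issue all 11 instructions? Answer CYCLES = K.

CYCLES = 7

  cy0 -> i0+i1 (ld;or) 2-wide
  cy1 -> i2 (ld) no-port MEM/MEM
  cy2 -> i3+i4 (st;mul) 2-wide
  cy3 -> i5 (sll) WAW r1
  cy4 -> i6+i7 (or;ld) 2-wide
  cy5 -> i8 (or) RAW r2
  cy6 -> i9+i10 (add;sll) 2-wide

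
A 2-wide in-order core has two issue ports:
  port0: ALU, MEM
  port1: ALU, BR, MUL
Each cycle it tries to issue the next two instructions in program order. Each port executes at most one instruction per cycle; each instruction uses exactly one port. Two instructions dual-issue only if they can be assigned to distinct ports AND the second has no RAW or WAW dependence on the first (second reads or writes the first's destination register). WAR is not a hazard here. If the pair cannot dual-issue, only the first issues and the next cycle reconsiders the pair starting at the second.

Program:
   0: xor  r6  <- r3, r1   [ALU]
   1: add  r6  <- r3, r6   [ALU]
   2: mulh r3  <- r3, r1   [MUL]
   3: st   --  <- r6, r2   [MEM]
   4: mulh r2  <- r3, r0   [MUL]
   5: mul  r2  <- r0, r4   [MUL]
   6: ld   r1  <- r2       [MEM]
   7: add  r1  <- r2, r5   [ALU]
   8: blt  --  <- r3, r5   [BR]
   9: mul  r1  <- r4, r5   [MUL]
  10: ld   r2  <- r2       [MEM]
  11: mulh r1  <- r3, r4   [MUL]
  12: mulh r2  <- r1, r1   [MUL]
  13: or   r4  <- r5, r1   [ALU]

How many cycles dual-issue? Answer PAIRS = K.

PAIRS = 5

#0 head=0: xor.ALU i0 RAW+WAW r6
#1 head=1: add.ALU;mulh.MUL i1+i2 pair
#2 head=3: st.MEM;mulh.MUL i3+i4 pair
#3 head=5: mul.MUL i5 RAW r2
#4 head=6: ld.MEM i6 WAW r1
#5 head=7: add.ALU;blt.BR i7+i8 pair
#6 head=9: mul.MUL;ld.MEM i9+i10 pair
#7 head=11: mulh.MUL i11 no-port MUL/MUL
#8 head=12: mulh.MUL;or.ALU i12+i13 pair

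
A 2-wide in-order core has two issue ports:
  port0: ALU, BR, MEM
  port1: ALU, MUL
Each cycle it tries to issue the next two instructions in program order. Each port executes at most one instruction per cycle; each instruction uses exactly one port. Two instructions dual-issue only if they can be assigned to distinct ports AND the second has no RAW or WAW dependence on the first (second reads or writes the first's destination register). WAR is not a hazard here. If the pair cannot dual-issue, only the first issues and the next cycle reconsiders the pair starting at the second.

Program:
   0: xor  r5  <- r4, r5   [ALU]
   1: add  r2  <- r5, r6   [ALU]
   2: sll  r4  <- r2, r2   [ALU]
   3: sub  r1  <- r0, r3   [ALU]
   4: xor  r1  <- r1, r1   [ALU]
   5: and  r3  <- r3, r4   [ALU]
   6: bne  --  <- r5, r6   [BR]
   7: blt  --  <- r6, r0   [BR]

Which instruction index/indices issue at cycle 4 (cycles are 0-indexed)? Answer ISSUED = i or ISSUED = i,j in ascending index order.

[0] i0  xor.ALU  -- RAW r5
[1] i1  add.ALU  -- RAW r2
[2] i2/i3  sll.ALU+sub.ALU  -- dual
[3] i4/i5  xor.ALU+and.ALU  -- dual
[4] i6  bne.BR  -- no-port BR/BR
[5] i7  blt.BR  -- tail

ISSUED = 6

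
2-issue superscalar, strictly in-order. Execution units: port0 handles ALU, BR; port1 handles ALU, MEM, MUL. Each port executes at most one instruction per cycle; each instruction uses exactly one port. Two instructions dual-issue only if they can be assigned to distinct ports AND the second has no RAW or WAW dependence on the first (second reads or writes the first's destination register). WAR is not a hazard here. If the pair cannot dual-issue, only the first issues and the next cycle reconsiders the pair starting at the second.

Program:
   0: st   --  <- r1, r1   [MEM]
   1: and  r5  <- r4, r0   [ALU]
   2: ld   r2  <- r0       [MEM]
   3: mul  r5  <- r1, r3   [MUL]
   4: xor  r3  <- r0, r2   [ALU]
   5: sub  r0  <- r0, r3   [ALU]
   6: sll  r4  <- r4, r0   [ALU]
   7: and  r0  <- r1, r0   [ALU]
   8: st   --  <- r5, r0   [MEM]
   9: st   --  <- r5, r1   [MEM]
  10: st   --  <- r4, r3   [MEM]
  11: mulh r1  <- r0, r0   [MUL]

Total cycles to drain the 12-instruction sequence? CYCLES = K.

CYCLES = 9

c0: i0&i1 st.MEM;and.ALU  pair
c1: i2 ld.MEM  no-port MEM/MUL
c2: i3&i4 mul.MUL;xor.ALU  pair
c3: i5 sub.ALU  RAW r0
c4: i6&i7 sll.ALU;and.ALU  pair
c5: i8 st.MEM  no-port MEM/MEM
c6: i9 st.MEM  no-port MEM/MEM
c7: i10 st.MEM  no-port MEM/MUL
c8: i11 mulh.MUL  tail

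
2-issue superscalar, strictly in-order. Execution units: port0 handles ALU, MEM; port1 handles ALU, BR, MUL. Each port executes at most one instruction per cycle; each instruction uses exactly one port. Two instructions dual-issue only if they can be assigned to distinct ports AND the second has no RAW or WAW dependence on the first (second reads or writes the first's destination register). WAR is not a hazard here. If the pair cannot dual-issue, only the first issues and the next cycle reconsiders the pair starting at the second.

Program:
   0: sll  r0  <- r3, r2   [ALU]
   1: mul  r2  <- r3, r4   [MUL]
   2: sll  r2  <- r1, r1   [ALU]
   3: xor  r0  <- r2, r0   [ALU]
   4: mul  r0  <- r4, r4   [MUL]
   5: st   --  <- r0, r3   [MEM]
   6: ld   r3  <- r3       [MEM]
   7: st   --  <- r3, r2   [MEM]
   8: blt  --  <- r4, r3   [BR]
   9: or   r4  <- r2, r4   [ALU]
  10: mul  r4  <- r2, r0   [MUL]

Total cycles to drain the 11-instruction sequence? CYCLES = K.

[0] i0/i1  sll.ALU mul.MUL  -- dual
[1] i2  sll.ALU  -- RAW r2
[2] i3  xor.ALU  -- WAW r0
[3] i4  mul.MUL  -- RAW r0
[4] i5  st.MEM  -- no-port MEM/MEM
[5] i6  ld.MEM  -- no-port MEM/MEM
[6] i7/i8  st.MEM blt.BR  -- dual
[7] i9  or.ALU  -- WAW r4
[8] i10  mul.MUL  -- tail

CYCLES = 9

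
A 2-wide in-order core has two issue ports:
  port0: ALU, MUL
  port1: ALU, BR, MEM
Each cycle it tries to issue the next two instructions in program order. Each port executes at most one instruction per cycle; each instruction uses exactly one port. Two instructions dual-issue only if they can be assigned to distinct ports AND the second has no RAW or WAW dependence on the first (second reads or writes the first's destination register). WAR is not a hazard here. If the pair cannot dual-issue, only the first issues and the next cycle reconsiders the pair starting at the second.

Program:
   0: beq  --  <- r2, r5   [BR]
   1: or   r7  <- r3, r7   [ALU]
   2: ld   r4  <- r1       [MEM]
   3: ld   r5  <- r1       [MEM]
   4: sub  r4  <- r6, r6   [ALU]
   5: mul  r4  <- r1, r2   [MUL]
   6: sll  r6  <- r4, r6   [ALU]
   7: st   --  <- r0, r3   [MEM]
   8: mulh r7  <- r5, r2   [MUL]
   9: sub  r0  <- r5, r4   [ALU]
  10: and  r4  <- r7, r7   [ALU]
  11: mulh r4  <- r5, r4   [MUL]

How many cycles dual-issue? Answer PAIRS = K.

[0] i0,i1  beq.BR+or.ALU  -- pair
[1] i2  ld.MEM  -- no-port MEM/MEM
[2] i3,i4  ld.MEM+sub.ALU  -- pair
[3] i5  mul.MUL  -- RAW r4
[4] i6,i7  sll.ALU+st.MEM  -- pair
[5] i8,i9  mulh.MUL+sub.ALU  -- pair
[6] i10  and.ALU  -- RAW+WAW r4
[7] i11  mulh.MUL  -- tail

PAIRS = 4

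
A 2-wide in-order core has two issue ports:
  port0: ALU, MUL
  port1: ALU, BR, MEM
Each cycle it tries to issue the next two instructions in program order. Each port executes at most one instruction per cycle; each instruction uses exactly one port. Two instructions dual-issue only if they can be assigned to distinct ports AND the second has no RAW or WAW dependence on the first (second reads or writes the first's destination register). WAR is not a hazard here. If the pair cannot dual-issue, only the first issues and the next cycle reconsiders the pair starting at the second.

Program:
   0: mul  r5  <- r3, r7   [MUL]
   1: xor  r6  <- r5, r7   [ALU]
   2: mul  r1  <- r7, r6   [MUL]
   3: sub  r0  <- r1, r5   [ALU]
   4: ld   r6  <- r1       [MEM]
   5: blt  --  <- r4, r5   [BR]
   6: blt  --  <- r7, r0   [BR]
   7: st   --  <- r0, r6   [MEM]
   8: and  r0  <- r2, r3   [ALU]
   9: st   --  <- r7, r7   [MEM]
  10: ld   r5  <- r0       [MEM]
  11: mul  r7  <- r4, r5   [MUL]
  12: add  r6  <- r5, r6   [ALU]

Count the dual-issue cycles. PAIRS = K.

t=0 i0:mul ; RAW r5
t=1 i1:xor ; RAW r6
t=2 i2:mul ; RAW r1
t=3 i3&i4:sub ld ; dual
t=4 i5:blt ; no-port BR/BR
t=5 i6:blt ; no-port BR/MEM
t=6 i7&i8:st and ; dual
t=7 i9:st ; no-port MEM/MEM
t=8 i10:ld ; RAW r5
t=9 i11&i12:mul add ; dual

PAIRS = 3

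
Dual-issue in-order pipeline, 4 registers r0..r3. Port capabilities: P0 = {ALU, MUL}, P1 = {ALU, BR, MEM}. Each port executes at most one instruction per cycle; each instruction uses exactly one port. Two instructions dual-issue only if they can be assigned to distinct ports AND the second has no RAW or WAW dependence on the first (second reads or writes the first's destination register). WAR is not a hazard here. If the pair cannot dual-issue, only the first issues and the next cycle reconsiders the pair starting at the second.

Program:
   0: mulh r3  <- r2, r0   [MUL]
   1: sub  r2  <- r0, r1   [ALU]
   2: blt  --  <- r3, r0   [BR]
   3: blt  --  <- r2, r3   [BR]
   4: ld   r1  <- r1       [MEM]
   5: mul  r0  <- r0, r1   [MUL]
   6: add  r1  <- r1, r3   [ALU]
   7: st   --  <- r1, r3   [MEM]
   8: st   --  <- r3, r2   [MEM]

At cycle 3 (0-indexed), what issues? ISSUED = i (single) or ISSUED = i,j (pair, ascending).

[0] i0,i1  mulh+sub  -- 2-wide
[1] i2  blt  -- no-port BR/BR
[2] i3  blt  -- no-port BR/MEM
[3] i4  ld  -- RAW r1
[4] i5,i6  mul+add  -- 2-wide
[5] i7  st  -- no-port MEM/MEM
[6] i8  st  -- tail

ISSUED = 4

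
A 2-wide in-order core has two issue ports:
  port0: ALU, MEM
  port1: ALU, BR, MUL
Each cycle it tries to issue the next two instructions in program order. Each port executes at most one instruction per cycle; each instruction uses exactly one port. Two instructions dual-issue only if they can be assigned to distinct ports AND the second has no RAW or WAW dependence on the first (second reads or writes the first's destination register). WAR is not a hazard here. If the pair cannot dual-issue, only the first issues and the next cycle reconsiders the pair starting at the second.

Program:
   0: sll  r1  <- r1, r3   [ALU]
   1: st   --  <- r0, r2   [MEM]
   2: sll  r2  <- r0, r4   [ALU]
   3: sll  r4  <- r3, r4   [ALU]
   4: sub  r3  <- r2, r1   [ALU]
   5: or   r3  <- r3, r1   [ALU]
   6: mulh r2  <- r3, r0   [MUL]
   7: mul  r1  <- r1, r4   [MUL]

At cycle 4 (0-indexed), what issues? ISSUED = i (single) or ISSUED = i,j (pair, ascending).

ISSUED = 6

  cy0 -> i0+i1 (sll.ALU;st.MEM) 2-wide
  cy1 -> i2+i3 (sll.ALU;sll.ALU) 2-wide
  cy2 -> i4 (sub.ALU) RAW+WAW r3
  cy3 -> i5 (or.ALU) RAW r3
  cy4 -> i6 (mulh.MUL) no-port MUL/MUL
  cy5 -> i7 (mul.MUL) tail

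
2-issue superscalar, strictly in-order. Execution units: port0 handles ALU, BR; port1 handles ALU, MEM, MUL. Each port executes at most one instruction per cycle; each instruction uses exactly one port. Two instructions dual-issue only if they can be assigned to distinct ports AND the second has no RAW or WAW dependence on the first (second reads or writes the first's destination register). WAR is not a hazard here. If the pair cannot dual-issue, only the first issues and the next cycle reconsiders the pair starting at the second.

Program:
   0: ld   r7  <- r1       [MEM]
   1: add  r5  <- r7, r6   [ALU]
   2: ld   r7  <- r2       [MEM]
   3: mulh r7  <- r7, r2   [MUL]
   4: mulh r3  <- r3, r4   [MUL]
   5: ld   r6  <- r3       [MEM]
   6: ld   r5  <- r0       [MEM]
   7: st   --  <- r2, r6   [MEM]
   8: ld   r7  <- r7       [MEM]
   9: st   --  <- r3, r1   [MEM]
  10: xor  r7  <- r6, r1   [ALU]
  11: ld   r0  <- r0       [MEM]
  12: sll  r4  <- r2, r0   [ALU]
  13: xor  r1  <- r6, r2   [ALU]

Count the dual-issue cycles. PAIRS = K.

PAIRS = 3

t=0 i0:ld ; RAW r7
t=1 i1+i2:add+ld ; 2-wide
t=2 i3:mulh ; no-port MUL/MUL
t=3 i4:mulh ; no-port MUL/MEM
t=4 i5:ld ; no-port MEM/MEM
t=5 i6:ld ; no-port MEM/MEM
t=6 i7:st ; no-port MEM/MEM
t=7 i8:ld ; no-port MEM/MEM
t=8 i9+i10:st+xor ; 2-wide
t=9 i11:ld ; RAW r0
t=10 i12+i13:sll+xor ; 2-wide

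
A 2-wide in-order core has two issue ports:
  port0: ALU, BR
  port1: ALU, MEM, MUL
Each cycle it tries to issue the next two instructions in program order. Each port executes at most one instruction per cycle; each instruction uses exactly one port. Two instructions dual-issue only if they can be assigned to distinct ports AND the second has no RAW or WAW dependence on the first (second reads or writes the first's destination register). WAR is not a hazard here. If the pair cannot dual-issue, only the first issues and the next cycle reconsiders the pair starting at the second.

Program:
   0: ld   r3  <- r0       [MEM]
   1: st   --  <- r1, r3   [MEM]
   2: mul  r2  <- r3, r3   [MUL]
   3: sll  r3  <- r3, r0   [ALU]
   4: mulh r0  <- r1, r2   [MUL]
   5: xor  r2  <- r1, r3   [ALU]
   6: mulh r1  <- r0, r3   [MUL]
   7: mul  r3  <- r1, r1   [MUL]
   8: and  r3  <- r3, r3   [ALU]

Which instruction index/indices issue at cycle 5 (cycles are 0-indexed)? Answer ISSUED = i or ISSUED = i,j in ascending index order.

ISSUED = 7

#0 head=0: ld.MEM i0 no-port MEM/MEM
#1 head=1: st.MEM i1 no-port MEM/MUL
#2 head=2: mul.MUL/sll.ALU i2&i3 dual
#3 head=4: mulh.MUL/xor.ALU i4&i5 dual
#4 head=6: mulh.MUL i6 no-port MUL/MUL
#5 head=7: mul.MUL i7 RAW+WAW r3
#6 head=8: and.ALU i8 tail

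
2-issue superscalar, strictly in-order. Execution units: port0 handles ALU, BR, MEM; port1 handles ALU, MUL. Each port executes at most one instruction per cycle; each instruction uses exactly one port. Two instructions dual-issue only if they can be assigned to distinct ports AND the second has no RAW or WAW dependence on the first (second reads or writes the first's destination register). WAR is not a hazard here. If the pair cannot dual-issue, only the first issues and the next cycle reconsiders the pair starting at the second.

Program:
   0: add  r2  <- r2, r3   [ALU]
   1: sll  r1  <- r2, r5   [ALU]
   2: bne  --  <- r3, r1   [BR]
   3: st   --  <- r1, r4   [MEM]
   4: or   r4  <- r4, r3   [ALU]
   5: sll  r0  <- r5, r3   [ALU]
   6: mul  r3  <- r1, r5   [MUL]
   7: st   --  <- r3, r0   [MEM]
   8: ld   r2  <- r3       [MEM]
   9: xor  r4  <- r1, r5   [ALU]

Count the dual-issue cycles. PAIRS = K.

PAIRS = 3

t=0 i0:add ; RAW r2
t=1 i1:sll ; RAW r1
t=2 i2:bne ; no-port BR/MEM
t=3 i3,i4:st+or ; pair
t=4 i5,i6:sll+mul ; pair
t=5 i7:st ; no-port MEM/MEM
t=6 i8,i9:ld+xor ; pair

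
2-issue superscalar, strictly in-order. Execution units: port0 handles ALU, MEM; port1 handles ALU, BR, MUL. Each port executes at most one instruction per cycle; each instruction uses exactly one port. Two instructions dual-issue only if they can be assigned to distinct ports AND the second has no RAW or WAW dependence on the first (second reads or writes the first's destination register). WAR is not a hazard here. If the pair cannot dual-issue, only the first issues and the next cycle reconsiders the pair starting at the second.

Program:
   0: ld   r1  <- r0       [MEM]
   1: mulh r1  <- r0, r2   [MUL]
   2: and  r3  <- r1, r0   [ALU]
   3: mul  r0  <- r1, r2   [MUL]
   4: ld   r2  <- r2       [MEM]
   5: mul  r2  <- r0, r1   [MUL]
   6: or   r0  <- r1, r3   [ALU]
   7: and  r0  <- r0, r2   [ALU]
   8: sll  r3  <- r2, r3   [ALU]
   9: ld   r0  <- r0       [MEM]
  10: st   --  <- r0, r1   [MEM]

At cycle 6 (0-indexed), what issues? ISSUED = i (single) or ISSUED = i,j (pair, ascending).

ISSUED = 9

[0] i0  ld  -- WAW r1
[1] i1  mulh  -- RAW r1
[2] i2,i3  and;mul  -- pair
[3] i4  ld  -- WAW r2
[4] i5,i6  mul;or  -- pair
[5] i7,i8  and;sll  -- pair
[6] i9  ld  -- no-port MEM/MEM
[7] i10  st  -- tail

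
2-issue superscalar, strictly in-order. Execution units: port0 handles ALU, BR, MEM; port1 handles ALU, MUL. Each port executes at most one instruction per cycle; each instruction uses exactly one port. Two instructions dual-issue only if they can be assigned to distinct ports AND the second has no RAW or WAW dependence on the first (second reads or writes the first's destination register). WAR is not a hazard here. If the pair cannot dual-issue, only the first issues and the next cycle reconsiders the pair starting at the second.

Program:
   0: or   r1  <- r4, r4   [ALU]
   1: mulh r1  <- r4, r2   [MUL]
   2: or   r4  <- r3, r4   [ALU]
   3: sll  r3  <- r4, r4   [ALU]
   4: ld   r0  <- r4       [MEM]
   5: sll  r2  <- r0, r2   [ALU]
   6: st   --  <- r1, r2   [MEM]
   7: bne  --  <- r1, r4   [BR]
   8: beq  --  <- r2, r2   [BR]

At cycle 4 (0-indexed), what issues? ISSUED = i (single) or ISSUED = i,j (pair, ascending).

#0 head=0: or.ALU i0 WAW r1
#1 head=1: mulh.MUL/or.ALU i1/i2 pair
#2 head=3: sll.ALU/ld.MEM i3/i4 pair
#3 head=5: sll.ALU i5 RAW r2
#4 head=6: st.MEM i6 no-port MEM/BR
#5 head=7: bne.BR i7 no-port BR/BR
#6 head=8: beq.BR i8 tail

ISSUED = 6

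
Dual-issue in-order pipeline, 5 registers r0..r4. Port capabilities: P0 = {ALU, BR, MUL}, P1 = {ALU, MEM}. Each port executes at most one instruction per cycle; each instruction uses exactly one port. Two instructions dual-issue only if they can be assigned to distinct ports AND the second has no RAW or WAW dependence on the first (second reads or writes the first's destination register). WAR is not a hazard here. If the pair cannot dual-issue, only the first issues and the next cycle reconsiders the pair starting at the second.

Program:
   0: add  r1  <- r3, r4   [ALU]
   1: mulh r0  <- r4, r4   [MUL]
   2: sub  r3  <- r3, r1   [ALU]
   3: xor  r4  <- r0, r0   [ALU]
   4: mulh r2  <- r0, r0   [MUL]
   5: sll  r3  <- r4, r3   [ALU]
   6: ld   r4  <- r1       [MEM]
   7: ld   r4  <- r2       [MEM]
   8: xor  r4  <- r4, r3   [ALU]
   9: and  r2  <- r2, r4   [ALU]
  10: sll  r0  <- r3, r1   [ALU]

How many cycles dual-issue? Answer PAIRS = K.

PAIRS = 4

[0] i0,i1  add mulh  -- 2-wide
[1] i2,i3  sub xor  -- 2-wide
[2] i4,i5  mulh sll  -- 2-wide
[3] i6  ld  -- no-port MEM/MEM
[4] i7  ld  -- RAW+WAW r4
[5] i8  xor  -- RAW r4
[6] i9,i10  and sll  -- 2-wide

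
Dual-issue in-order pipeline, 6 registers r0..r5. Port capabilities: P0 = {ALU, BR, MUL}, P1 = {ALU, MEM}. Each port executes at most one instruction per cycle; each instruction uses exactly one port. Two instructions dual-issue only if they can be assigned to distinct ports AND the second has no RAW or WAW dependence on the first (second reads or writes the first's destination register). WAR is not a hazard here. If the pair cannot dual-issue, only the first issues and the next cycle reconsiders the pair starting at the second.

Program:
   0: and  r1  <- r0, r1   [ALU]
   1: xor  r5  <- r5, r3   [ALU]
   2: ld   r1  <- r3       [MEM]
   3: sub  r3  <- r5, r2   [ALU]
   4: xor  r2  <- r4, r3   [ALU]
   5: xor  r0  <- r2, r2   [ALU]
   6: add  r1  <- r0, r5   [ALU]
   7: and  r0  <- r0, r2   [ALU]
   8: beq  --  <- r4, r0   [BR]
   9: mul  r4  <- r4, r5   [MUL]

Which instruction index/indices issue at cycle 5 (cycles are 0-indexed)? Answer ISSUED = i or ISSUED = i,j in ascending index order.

t=0 i0,i1:and.ALU/xor.ALU ; pair
t=1 i2,i3:ld.MEM/sub.ALU ; pair
t=2 i4:xor.ALU ; RAW r2
t=3 i5:xor.ALU ; RAW r0
t=4 i6,i7:add.ALU/and.ALU ; pair
t=5 i8:beq.BR ; no-port BR/MUL
t=6 i9:mul.MUL ; tail

ISSUED = 8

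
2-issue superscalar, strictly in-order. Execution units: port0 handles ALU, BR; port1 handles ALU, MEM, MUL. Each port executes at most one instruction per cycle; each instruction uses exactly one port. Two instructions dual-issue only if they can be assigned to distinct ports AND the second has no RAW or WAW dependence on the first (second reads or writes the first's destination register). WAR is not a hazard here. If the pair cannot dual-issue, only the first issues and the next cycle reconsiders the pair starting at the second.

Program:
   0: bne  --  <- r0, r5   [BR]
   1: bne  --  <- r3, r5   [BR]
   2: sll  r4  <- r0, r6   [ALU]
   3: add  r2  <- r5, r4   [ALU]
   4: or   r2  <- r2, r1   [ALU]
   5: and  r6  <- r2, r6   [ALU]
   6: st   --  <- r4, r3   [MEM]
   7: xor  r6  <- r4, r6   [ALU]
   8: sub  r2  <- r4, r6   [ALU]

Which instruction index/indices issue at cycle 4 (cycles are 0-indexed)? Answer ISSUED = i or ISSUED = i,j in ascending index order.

ISSUED = 5,6

  cy0 -> i0 (bne) no-port BR/BR
  cy1 -> i1/i2 (bne sll) dual
  cy2 -> i3 (add) RAW+WAW r2
  cy3 -> i4 (or) RAW r2
  cy4 -> i5/i6 (and st) dual
  cy5 -> i7 (xor) RAW r6
  cy6 -> i8 (sub) tail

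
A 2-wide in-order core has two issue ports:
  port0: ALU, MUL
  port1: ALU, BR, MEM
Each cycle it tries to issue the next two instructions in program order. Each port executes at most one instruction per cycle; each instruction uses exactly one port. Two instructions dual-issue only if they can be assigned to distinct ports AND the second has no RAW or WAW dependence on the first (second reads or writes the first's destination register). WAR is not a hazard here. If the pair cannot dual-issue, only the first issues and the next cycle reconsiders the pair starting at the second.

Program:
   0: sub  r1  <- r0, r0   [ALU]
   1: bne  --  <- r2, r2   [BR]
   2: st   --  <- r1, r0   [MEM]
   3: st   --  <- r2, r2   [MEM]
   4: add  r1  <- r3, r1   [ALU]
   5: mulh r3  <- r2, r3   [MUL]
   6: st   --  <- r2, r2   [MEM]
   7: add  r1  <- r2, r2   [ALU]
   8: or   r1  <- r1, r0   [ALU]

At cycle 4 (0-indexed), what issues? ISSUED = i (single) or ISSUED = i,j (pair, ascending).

[0] i0/i1  sub bne  -- 2-wide
[1] i2  st  -- no-port MEM/MEM
[2] i3/i4  st add  -- 2-wide
[3] i5/i6  mulh st  -- 2-wide
[4] i7  add  -- RAW+WAW r1
[5] i8  or  -- tail

ISSUED = 7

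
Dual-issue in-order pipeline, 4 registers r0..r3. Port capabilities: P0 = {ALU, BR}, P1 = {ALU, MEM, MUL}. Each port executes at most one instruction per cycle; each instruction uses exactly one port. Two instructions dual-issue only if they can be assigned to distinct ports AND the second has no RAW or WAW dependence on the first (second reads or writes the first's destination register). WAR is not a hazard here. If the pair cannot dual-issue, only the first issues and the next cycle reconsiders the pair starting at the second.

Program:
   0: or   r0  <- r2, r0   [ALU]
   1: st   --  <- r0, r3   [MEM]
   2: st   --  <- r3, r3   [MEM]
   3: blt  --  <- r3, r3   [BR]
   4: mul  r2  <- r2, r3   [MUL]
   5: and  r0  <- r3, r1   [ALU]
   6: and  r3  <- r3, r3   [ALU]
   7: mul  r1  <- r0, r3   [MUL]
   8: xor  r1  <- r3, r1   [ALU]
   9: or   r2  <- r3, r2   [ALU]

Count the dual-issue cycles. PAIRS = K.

c0: i0 or.ALU  RAW r0
c1: i1 st.MEM  no-port MEM/MEM
c2: i2&i3 st.MEM;blt.BR  pair
c3: i4&i5 mul.MUL;and.ALU  pair
c4: i6 and.ALU  RAW r3
c5: i7 mul.MUL  RAW+WAW r1
c6: i8&i9 xor.ALU;or.ALU  pair

PAIRS = 3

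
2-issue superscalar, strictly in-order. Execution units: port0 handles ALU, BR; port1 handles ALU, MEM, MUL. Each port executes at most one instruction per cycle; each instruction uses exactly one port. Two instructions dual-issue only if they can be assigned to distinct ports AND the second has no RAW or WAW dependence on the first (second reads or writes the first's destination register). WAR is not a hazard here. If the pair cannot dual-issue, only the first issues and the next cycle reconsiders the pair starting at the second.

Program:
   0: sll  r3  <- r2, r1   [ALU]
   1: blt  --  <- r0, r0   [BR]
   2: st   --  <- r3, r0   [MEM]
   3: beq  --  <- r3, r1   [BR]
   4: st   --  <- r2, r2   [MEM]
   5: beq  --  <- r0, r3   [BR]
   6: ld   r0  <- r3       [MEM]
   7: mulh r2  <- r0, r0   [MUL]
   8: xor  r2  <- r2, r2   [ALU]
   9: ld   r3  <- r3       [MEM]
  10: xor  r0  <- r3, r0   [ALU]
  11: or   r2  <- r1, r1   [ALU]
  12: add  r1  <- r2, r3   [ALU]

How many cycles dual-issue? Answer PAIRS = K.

PAIRS = 5

#0 head=0: sll.ALU+blt.BR i0/i1 pair
#1 head=2: st.MEM+beq.BR i2/i3 pair
#2 head=4: st.MEM+beq.BR i4/i5 pair
#3 head=6: ld.MEM i6 no-port MEM/MUL
#4 head=7: mulh.MUL i7 RAW+WAW r2
#5 head=8: xor.ALU+ld.MEM i8/i9 pair
#6 head=10: xor.ALU+or.ALU i10/i11 pair
#7 head=12: add.ALU i12 tail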